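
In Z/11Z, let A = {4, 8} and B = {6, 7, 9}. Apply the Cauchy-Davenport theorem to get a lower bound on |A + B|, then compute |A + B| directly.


Cauchy-Davenport: |A + B| ≥ min(p, |A| + |B| - 1) for A, B nonempty in Z/pZ.
|A| = 2, |B| = 3, p = 11.
CD lower bound = min(11, 2 + 3 - 1) = min(11, 4) = 4.
Compute A + B mod 11 directly:
a = 4: 4+6=10, 4+7=0, 4+9=2
a = 8: 8+6=3, 8+7=4, 8+9=6
A + B = {0, 2, 3, 4, 6, 10}, so |A + B| = 6.
Verify: 6 ≥ 4? Yes ✓.

CD lower bound = 4, actual |A + B| = 6.


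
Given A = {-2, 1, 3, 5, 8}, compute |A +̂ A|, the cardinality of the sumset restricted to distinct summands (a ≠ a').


Restricted sumset: A +̂ A = {a + a' : a ∈ A, a' ∈ A, a ≠ a'}.
Equivalently, take A + A and drop any sum 2a that is achievable ONLY as a + a for a ∈ A (i.e. sums representable only with equal summands).
Enumerate pairs (a, a') with a < a' (symmetric, so each unordered pair gives one sum; this covers all a ≠ a'):
  -2 + 1 = -1
  -2 + 3 = 1
  -2 + 5 = 3
  -2 + 8 = 6
  1 + 3 = 4
  1 + 5 = 6
  1 + 8 = 9
  3 + 5 = 8
  3 + 8 = 11
  5 + 8 = 13
Collected distinct sums: {-1, 1, 3, 4, 6, 8, 9, 11, 13}
|A +̂ A| = 9
(Reference bound: |A +̂ A| ≥ 2|A| - 3 for |A| ≥ 2, with |A| = 5 giving ≥ 7.)

|A +̂ A| = 9


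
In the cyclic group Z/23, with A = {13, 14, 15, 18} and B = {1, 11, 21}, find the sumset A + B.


Work in Z/23Z: reduce every sum a + b modulo 23.
Enumerate all 12 pairs:
a = 13: 13+1=14, 13+11=1, 13+21=11
a = 14: 14+1=15, 14+11=2, 14+21=12
a = 15: 15+1=16, 15+11=3, 15+21=13
a = 18: 18+1=19, 18+11=6, 18+21=16
Distinct residues collected: {1, 2, 3, 6, 11, 12, 13, 14, 15, 16, 19}
|A + B| = 11 (out of 23 total residues).

A + B = {1, 2, 3, 6, 11, 12, 13, 14, 15, 16, 19}


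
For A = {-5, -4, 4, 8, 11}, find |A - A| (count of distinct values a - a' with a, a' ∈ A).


A - A = {a - a' : a, a' ∈ A}; |A| = 5.
Bounds: 2|A|-1 ≤ |A - A| ≤ |A|² - |A| + 1, i.e. 9 ≤ |A - A| ≤ 21.
Note: 0 ∈ A - A always (from a - a). The set is symmetric: if d ∈ A - A then -d ∈ A - A.
Enumerate nonzero differences d = a - a' with a > a' (then include -d):
Positive differences: {1, 3, 4, 7, 8, 9, 12, 13, 15, 16}
Full difference set: {0} ∪ (positive diffs) ∪ (negative diffs).
|A - A| = 1 + 2·10 = 21 (matches direct enumeration: 21).

|A - A| = 21


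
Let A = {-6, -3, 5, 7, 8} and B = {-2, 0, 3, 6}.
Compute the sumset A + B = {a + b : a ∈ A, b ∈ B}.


A + B = {a + b : a ∈ A, b ∈ B}.
Enumerate all |A|·|B| = 5·4 = 20 pairs (a, b) and collect distinct sums.
a = -6: -6+-2=-8, -6+0=-6, -6+3=-3, -6+6=0
a = -3: -3+-2=-5, -3+0=-3, -3+3=0, -3+6=3
a = 5: 5+-2=3, 5+0=5, 5+3=8, 5+6=11
a = 7: 7+-2=5, 7+0=7, 7+3=10, 7+6=13
a = 8: 8+-2=6, 8+0=8, 8+3=11, 8+6=14
Collecting distinct sums: A + B = {-8, -6, -5, -3, 0, 3, 5, 6, 7, 8, 10, 11, 13, 14}
|A + B| = 14

A + B = {-8, -6, -5, -3, 0, 3, 5, 6, 7, 8, 10, 11, 13, 14}


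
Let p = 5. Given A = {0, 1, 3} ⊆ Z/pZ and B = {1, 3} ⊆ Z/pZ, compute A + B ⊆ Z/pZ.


Work in Z/5Z: reduce every sum a + b modulo 5.
Enumerate all 6 pairs:
a = 0: 0+1=1, 0+3=3
a = 1: 1+1=2, 1+3=4
a = 3: 3+1=4, 3+3=1
Distinct residues collected: {1, 2, 3, 4}
|A + B| = 4 (out of 5 total residues).

A + B = {1, 2, 3, 4}


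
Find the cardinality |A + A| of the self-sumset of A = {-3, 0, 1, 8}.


A + A = {a + a' : a, a' ∈ A}; |A| = 4.
General bounds: 2|A| - 1 ≤ |A + A| ≤ |A|(|A|+1)/2, i.e. 7 ≤ |A + A| ≤ 10.
Lower bound 2|A|-1 is attained iff A is an arithmetic progression.
Enumerate sums a + a' for a ≤ a' (symmetric, so this suffices):
a = -3: -3+-3=-6, -3+0=-3, -3+1=-2, -3+8=5
a = 0: 0+0=0, 0+1=1, 0+8=8
a = 1: 1+1=2, 1+8=9
a = 8: 8+8=16
Distinct sums: {-6, -3, -2, 0, 1, 2, 5, 8, 9, 16}
|A + A| = 10

|A + A| = 10


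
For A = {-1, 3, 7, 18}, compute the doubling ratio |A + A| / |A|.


|A| = 4.
Compute A + A by enumerating all 16 pairs.
A + A = {-2, 2, 6, 10, 14, 17, 21, 25, 36}, so |A + A| = 9.
K = |A + A| / |A| = 9/4 (already in lowest terms) ≈ 2.2500.
Reference: AP of size 4 gives K = 7/4 ≈ 1.7500; a fully generic set of size 4 gives K ≈ 2.5000.

|A| = 4, |A + A| = 9, K = 9/4.


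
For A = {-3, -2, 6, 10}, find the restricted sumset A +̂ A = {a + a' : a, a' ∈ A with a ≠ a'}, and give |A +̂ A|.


Restricted sumset: A +̂ A = {a + a' : a ∈ A, a' ∈ A, a ≠ a'}.
Equivalently, take A + A and drop any sum 2a that is achievable ONLY as a + a for a ∈ A (i.e. sums representable only with equal summands).
Enumerate pairs (a, a') with a < a' (symmetric, so each unordered pair gives one sum; this covers all a ≠ a'):
  -3 + -2 = -5
  -3 + 6 = 3
  -3 + 10 = 7
  -2 + 6 = 4
  -2 + 10 = 8
  6 + 10 = 16
Collected distinct sums: {-5, 3, 4, 7, 8, 16}
|A +̂ A| = 6
(Reference bound: |A +̂ A| ≥ 2|A| - 3 for |A| ≥ 2, with |A| = 4 giving ≥ 5.)

|A +̂ A| = 6


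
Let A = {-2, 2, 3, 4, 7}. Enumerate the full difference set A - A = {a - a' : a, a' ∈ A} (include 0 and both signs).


A - A = {a - a' : a, a' ∈ A}.
Compute a - a' for each ordered pair (a, a'):
a = -2: -2--2=0, -2-2=-4, -2-3=-5, -2-4=-6, -2-7=-9
a = 2: 2--2=4, 2-2=0, 2-3=-1, 2-4=-2, 2-7=-5
a = 3: 3--2=5, 3-2=1, 3-3=0, 3-4=-1, 3-7=-4
a = 4: 4--2=6, 4-2=2, 4-3=1, 4-4=0, 4-7=-3
a = 7: 7--2=9, 7-2=5, 7-3=4, 7-4=3, 7-7=0
Collecting distinct values (and noting 0 appears from a-a):
A - A = {-9, -6, -5, -4, -3, -2, -1, 0, 1, 2, 3, 4, 5, 6, 9}
|A - A| = 15

A - A = {-9, -6, -5, -4, -3, -2, -1, 0, 1, 2, 3, 4, 5, 6, 9}


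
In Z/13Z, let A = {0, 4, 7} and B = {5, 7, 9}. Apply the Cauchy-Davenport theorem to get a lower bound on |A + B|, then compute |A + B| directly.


Cauchy-Davenport: |A + B| ≥ min(p, |A| + |B| - 1) for A, B nonempty in Z/pZ.
|A| = 3, |B| = 3, p = 13.
CD lower bound = min(13, 3 + 3 - 1) = min(13, 5) = 5.
Compute A + B mod 13 directly:
a = 0: 0+5=5, 0+7=7, 0+9=9
a = 4: 4+5=9, 4+7=11, 4+9=0
a = 7: 7+5=12, 7+7=1, 7+9=3
A + B = {0, 1, 3, 5, 7, 9, 11, 12}, so |A + B| = 8.
Verify: 8 ≥ 5? Yes ✓.

CD lower bound = 5, actual |A + B| = 8.


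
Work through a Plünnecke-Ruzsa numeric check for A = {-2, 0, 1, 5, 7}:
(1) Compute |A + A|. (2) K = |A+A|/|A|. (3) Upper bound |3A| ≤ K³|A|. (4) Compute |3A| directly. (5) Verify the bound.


|A| = 5.
Step 1: Compute A + A by enumerating all 25 pairs.
A + A = {-4, -2, -1, 0, 1, 2, 3, 5, 6, 7, 8, 10, 12, 14}, so |A + A| = 14.
Step 2: Doubling constant K = |A + A|/|A| = 14/5 = 14/5 ≈ 2.8000.
Step 3: Plünnecke-Ruzsa gives |3A| ≤ K³·|A| = (2.8000)³ · 5 ≈ 109.7600.
Step 4: Compute 3A = A + A + A directly by enumerating all triples (a,b,c) ∈ A³; |3A| = 24.
Step 5: Check 24 ≤ 109.7600? Yes ✓.

K = 14/5, Plünnecke-Ruzsa bound K³|A| ≈ 109.7600, |3A| = 24, inequality holds.


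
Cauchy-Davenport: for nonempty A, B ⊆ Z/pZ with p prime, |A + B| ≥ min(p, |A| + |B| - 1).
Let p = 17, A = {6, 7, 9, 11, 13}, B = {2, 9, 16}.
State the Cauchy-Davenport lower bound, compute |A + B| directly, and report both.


Cauchy-Davenport: |A + B| ≥ min(p, |A| + |B| - 1) for A, B nonempty in Z/pZ.
|A| = 5, |B| = 3, p = 17.
CD lower bound = min(17, 5 + 3 - 1) = min(17, 7) = 7.
Compute A + B mod 17 directly:
a = 6: 6+2=8, 6+9=15, 6+16=5
a = 7: 7+2=9, 7+9=16, 7+16=6
a = 9: 9+2=11, 9+9=1, 9+16=8
a = 11: 11+2=13, 11+9=3, 11+16=10
a = 13: 13+2=15, 13+9=5, 13+16=12
A + B = {1, 3, 5, 6, 8, 9, 10, 11, 12, 13, 15, 16}, so |A + B| = 12.
Verify: 12 ≥ 7? Yes ✓.

CD lower bound = 7, actual |A + B| = 12.


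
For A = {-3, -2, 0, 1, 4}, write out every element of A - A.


A - A = {a - a' : a, a' ∈ A}.
Compute a - a' for each ordered pair (a, a'):
a = -3: -3--3=0, -3--2=-1, -3-0=-3, -3-1=-4, -3-4=-7
a = -2: -2--3=1, -2--2=0, -2-0=-2, -2-1=-3, -2-4=-6
a = 0: 0--3=3, 0--2=2, 0-0=0, 0-1=-1, 0-4=-4
a = 1: 1--3=4, 1--2=3, 1-0=1, 1-1=0, 1-4=-3
a = 4: 4--3=7, 4--2=6, 4-0=4, 4-1=3, 4-4=0
Collecting distinct values (and noting 0 appears from a-a):
A - A = {-7, -6, -4, -3, -2, -1, 0, 1, 2, 3, 4, 6, 7}
|A - A| = 13

A - A = {-7, -6, -4, -3, -2, -1, 0, 1, 2, 3, 4, 6, 7}


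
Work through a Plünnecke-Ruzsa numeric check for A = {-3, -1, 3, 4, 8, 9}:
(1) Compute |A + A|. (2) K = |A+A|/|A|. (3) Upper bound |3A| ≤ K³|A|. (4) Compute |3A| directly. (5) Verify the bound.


|A| = 6.
Step 1: Compute A + A by enumerating all 36 pairs.
A + A = {-6, -4, -2, 0, 1, 2, 3, 5, 6, 7, 8, 11, 12, 13, 16, 17, 18}, so |A + A| = 17.
Step 2: Doubling constant K = |A + A|/|A| = 17/6 = 17/6 ≈ 2.8333.
Step 3: Plünnecke-Ruzsa gives |3A| ≤ K³·|A| = (2.8333)³ · 6 ≈ 136.4722.
Step 4: Compute 3A = A + A + A directly by enumerating all triples (a,b,c) ∈ A³; |3A| = 32.
Step 5: Check 32 ≤ 136.4722? Yes ✓.

K = 17/6, Plünnecke-Ruzsa bound K³|A| ≈ 136.4722, |3A| = 32, inequality holds.


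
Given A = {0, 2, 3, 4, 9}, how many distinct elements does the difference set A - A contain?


A - A = {a - a' : a, a' ∈ A}; |A| = 5.
Bounds: 2|A|-1 ≤ |A - A| ≤ |A|² - |A| + 1, i.e. 9 ≤ |A - A| ≤ 21.
Note: 0 ∈ A - A always (from a - a). The set is symmetric: if d ∈ A - A then -d ∈ A - A.
Enumerate nonzero differences d = a - a' with a > a' (then include -d):
Positive differences: {1, 2, 3, 4, 5, 6, 7, 9}
Full difference set: {0} ∪ (positive diffs) ∪ (negative diffs).
|A - A| = 1 + 2·8 = 17 (matches direct enumeration: 17).

|A - A| = 17


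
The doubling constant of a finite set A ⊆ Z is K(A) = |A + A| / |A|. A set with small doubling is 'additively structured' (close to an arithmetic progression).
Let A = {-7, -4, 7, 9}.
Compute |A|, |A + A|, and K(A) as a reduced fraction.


|A| = 4.
Compute A + A by enumerating all 16 pairs.
A + A = {-14, -11, -8, 0, 2, 3, 5, 14, 16, 18}, so |A + A| = 10.
K = |A + A| / |A| = 10/4 = 5/2 ≈ 2.5000.
Reference: AP of size 4 gives K = 7/4 ≈ 1.7500; a fully generic set of size 4 gives K ≈ 2.5000.

|A| = 4, |A + A| = 10, K = 10/4 = 5/2.


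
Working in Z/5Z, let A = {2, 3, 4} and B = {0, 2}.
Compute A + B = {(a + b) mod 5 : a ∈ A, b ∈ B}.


Work in Z/5Z: reduce every sum a + b modulo 5.
Enumerate all 6 pairs:
a = 2: 2+0=2, 2+2=4
a = 3: 3+0=3, 3+2=0
a = 4: 4+0=4, 4+2=1
Distinct residues collected: {0, 1, 2, 3, 4}
|A + B| = 5 (out of 5 total residues).

A + B = {0, 1, 2, 3, 4}


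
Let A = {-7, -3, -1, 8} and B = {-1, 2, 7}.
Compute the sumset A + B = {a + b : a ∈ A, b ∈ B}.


A + B = {a + b : a ∈ A, b ∈ B}.
Enumerate all |A|·|B| = 4·3 = 12 pairs (a, b) and collect distinct sums.
a = -7: -7+-1=-8, -7+2=-5, -7+7=0
a = -3: -3+-1=-4, -3+2=-1, -3+7=4
a = -1: -1+-1=-2, -1+2=1, -1+7=6
a = 8: 8+-1=7, 8+2=10, 8+7=15
Collecting distinct sums: A + B = {-8, -5, -4, -2, -1, 0, 1, 4, 6, 7, 10, 15}
|A + B| = 12

A + B = {-8, -5, -4, -2, -1, 0, 1, 4, 6, 7, 10, 15}


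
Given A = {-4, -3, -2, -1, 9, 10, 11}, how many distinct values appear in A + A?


A + A = {a + a' : a, a' ∈ A}; |A| = 7.
General bounds: 2|A| - 1 ≤ |A + A| ≤ |A|(|A|+1)/2, i.e. 13 ≤ |A + A| ≤ 28.
Lower bound 2|A|-1 is attained iff A is an arithmetic progression.
Enumerate sums a + a' for a ≤ a' (symmetric, so this suffices):
a = -4: -4+-4=-8, -4+-3=-7, -4+-2=-6, -4+-1=-5, -4+9=5, -4+10=6, -4+11=7
a = -3: -3+-3=-6, -3+-2=-5, -3+-1=-4, -3+9=6, -3+10=7, -3+11=8
a = -2: -2+-2=-4, -2+-1=-3, -2+9=7, -2+10=8, -2+11=9
a = -1: -1+-1=-2, -1+9=8, -1+10=9, -1+11=10
a = 9: 9+9=18, 9+10=19, 9+11=20
a = 10: 10+10=20, 10+11=21
a = 11: 11+11=22
Distinct sums: {-8, -7, -6, -5, -4, -3, -2, 5, 6, 7, 8, 9, 10, 18, 19, 20, 21, 22}
|A + A| = 18

|A + A| = 18


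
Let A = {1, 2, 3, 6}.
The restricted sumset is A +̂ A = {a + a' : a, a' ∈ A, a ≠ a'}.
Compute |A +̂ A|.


Restricted sumset: A +̂ A = {a + a' : a ∈ A, a' ∈ A, a ≠ a'}.
Equivalently, take A + A and drop any sum 2a that is achievable ONLY as a + a for a ∈ A (i.e. sums representable only with equal summands).
Enumerate pairs (a, a') with a < a' (symmetric, so each unordered pair gives one sum; this covers all a ≠ a'):
  1 + 2 = 3
  1 + 3 = 4
  1 + 6 = 7
  2 + 3 = 5
  2 + 6 = 8
  3 + 6 = 9
Collected distinct sums: {3, 4, 5, 7, 8, 9}
|A +̂ A| = 6
(Reference bound: |A +̂ A| ≥ 2|A| - 3 for |A| ≥ 2, with |A| = 4 giving ≥ 5.)

|A +̂ A| = 6


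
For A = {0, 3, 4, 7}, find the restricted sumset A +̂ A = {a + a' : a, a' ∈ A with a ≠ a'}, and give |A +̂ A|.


Restricted sumset: A +̂ A = {a + a' : a ∈ A, a' ∈ A, a ≠ a'}.
Equivalently, take A + A and drop any sum 2a that is achievable ONLY as a + a for a ∈ A (i.e. sums representable only with equal summands).
Enumerate pairs (a, a') with a < a' (symmetric, so each unordered pair gives one sum; this covers all a ≠ a'):
  0 + 3 = 3
  0 + 4 = 4
  0 + 7 = 7
  3 + 4 = 7
  3 + 7 = 10
  4 + 7 = 11
Collected distinct sums: {3, 4, 7, 10, 11}
|A +̂ A| = 5
(Reference bound: |A +̂ A| ≥ 2|A| - 3 for |A| ≥ 2, with |A| = 4 giving ≥ 5.)

|A +̂ A| = 5


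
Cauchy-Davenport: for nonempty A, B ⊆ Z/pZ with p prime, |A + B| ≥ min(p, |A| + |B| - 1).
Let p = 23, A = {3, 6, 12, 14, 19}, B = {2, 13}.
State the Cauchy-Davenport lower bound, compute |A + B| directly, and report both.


Cauchy-Davenport: |A + B| ≥ min(p, |A| + |B| - 1) for A, B nonempty in Z/pZ.
|A| = 5, |B| = 2, p = 23.
CD lower bound = min(23, 5 + 2 - 1) = min(23, 6) = 6.
Compute A + B mod 23 directly:
a = 3: 3+2=5, 3+13=16
a = 6: 6+2=8, 6+13=19
a = 12: 12+2=14, 12+13=2
a = 14: 14+2=16, 14+13=4
a = 19: 19+2=21, 19+13=9
A + B = {2, 4, 5, 8, 9, 14, 16, 19, 21}, so |A + B| = 9.
Verify: 9 ≥ 6? Yes ✓.

CD lower bound = 6, actual |A + B| = 9.


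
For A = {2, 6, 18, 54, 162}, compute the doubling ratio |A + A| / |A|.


|A| = 5.
Compute A + A by enumerating all 25 pairs.
A + A = {4, 8, 12, 20, 24, 36, 56, 60, 72, 108, 164, 168, 180, 216, 324}, so |A + A| = 15.
K = |A + A| / |A| = 15/5 = 3/1 ≈ 3.0000.
Reference: AP of size 5 gives K = 9/5 ≈ 1.8000; a fully generic set of size 5 gives K ≈ 3.0000.

|A| = 5, |A + A| = 15, K = 15/5 = 3/1.


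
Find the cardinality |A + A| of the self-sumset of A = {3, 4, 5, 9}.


A + A = {a + a' : a, a' ∈ A}; |A| = 4.
General bounds: 2|A| - 1 ≤ |A + A| ≤ |A|(|A|+1)/2, i.e. 7 ≤ |A + A| ≤ 10.
Lower bound 2|A|-1 is attained iff A is an arithmetic progression.
Enumerate sums a + a' for a ≤ a' (symmetric, so this suffices):
a = 3: 3+3=6, 3+4=7, 3+5=8, 3+9=12
a = 4: 4+4=8, 4+5=9, 4+9=13
a = 5: 5+5=10, 5+9=14
a = 9: 9+9=18
Distinct sums: {6, 7, 8, 9, 10, 12, 13, 14, 18}
|A + A| = 9

|A + A| = 9


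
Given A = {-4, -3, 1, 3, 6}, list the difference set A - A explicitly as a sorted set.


A - A = {a - a' : a, a' ∈ A}.
Compute a - a' for each ordered pair (a, a'):
a = -4: -4--4=0, -4--3=-1, -4-1=-5, -4-3=-7, -4-6=-10
a = -3: -3--4=1, -3--3=0, -3-1=-4, -3-3=-6, -3-6=-9
a = 1: 1--4=5, 1--3=4, 1-1=0, 1-3=-2, 1-6=-5
a = 3: 3--4=7, 3--3=6, 3-1=2, 3-3=0, 3-6=-3
a = 6: 6--4=10, 6--3=9, 6-1=5, 6-3=3, 6-6=0
Collecting distinct values (and noting 0 appears from a-a):
A - A = {-10, -9, -7, -6, -5, -4, -3, -2, -1, 0, 1, 2, 3, 4, 5, 6, 7, 9, 10}
|A - A| = 19

A - A = {-10, -9, -7, -6, -5, -4, -3, -2, -1, 0, 1, 2, 3, 4, 5, 6, 7, 9, 10}


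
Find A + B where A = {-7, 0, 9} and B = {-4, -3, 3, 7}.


A + B = {a + b : a ∈ A, b ∈ B}.
Enumerate all |A|·|B| = 3·4 = 12 pairs (a, b) and collect distinct sums.
a = -7: -7+-4=-11, -7+-3=-10, -7+3=-4, -7+7=0
a = 0: 0+-4=-4, 0+-3=-3, 0+3=3, 0+7=7
a = 9: 9+-4=5, 9+-3=6, 9+3=12, 9+7=16
Collecting distinct sums: A + B = {-11, -10, -4, -3, 0, 3, 5, 6, 7, 12, 16}
|A + B| = 11

A + B = {-11, -10, -4, -3, 0, 3, 5, 6, 7, 12, 16}


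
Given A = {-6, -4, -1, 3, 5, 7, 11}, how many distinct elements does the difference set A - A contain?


A - A = {a - a' : a, a' ∈ A}; |A| = 7.
Bounds: 2|A|-1 ≤ |A - A| ≤ |A|² - |A| + 1, i.e. 13 ≤ |A - A| ≤ 43.
Note: 0 ∈ A - A always (from a - a). The set is symmetric: if d ∈ A - A then -d ∈ A - A.
Enumerate nonzero differences d = a - a' with a > a' (then include -d):
Positive differences: {2, 3, 4, 5, 6, 7, 8, 9, 11, 12, 13, 15, 17}
Full difference set: {0} ∪ (positive diffs) ∪ (negative diffs).
|A - A| = 1 + 2·13 = 27 (matches direct enumeration: 27).

|A - A| = 27


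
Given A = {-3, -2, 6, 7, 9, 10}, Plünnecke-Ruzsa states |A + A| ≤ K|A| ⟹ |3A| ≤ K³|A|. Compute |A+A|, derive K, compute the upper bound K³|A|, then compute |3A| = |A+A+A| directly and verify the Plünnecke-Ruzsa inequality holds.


|A| = 6.
Step 1: Compute A + A by enumerating all 36 pairs.
A + A = {-6, -5, -4, 3, 4, 5, 6, 7, 8, 12, 13, 14, 15, 16, 17, 18, 19, 20}, so |A + A| = 18.
Step 2: Doubling constant K = |A + A|/|A| = 18/6 = 18/6 ≈ 3.0000.
Step 3: Plünnecke-Ruzsa gives |3A| ≤ K³·|A| = (3.0000)³ · 6 ≈ 162.0000.
Step 4: Compute 3A = A + A + A directly by enumerating all triples (a,b,c) ∈ A³; |3A| = 33.
Step 5: Check 33 ≤ 162.0000? Yes ✓.

K = 18/6, Plünnecke-Ruzsa bound K³|A| ≈ 162.0000, |3A| = 33, inequality holds.


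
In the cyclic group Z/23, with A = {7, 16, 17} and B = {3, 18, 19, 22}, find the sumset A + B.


Work in Z/23Z: reduce every sum a + b modulo 23.
Enumerate all 12 pairs:
a = 7: 7+3=10, 7+18=2, 7+19=3, 7+22=6
a = 16: 16+3=19, 16+18=11, 16+19=12, 16+22=15
a = 17: 17+3=20, 17+18=12, 17+19=13, 17+22=16
Distinct residues collected: {2, 3, 6, 10, 11, 12, 13, 15, 16, 19, 20}
|A + B| = 11 (out of 23 total residues).

A + B = {2, 3, 6, 10, 11, 12, 13, 15, 16, 19, 20}


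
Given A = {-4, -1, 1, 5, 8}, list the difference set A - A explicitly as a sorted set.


A - A = {a - a' : a, a' ∈ A}.
Compute a - a' for each ordered pair (a, a'):
a = -4: -4--4=0, -4--1=-3, -4-1=-5, -4-5=-9, -4-8=-12
a = -1: -1--4=3, -1--1=0, -1-1=-2, -1-5=-6, -1-8=-9
a = 1: 1--4=5, 1--1=2, 1-1=0, 1-5=-4, 1-8=-7
a = 5: 5--4=9, 5--1=6, 5-1=4, 5-5=0, 5-8=-3
a = 8: 8--4=12, 8--1=9, 8-1=7, 8-5=3, 8-8=0
Collecting distinct values (and noting 0 appears from a-a):
A - A = {-12, -9, -7, -6, -5, -4, -3, -2, 0, 2, 3, 4, 5, 6, 7, 9, 12}
|A - A| = 17

A - A = {-12, -9, -7, -6, -5, -4, -3, -2, 0, 2, 3, 4, 5, 6, 7, 9, 12}


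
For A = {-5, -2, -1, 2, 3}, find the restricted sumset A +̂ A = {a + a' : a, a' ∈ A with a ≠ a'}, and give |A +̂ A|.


Restricted sumset: A +̂ A = {a + a' : a ∈ A, a' ∈ A, a ≠ a'}.
Equivalently, take A + A and drop any sum 2a that is achievable ONLY as a + a for a ∈ A (i.e. sums representable only with equal summands).
Enumerate pairs (a, a') with a < a' (symmetric, so each unordered pair gives one sum; this covers all a ≠ a'):
  -5 + -2 = -7
  -5 + -1 = -6
  -5 + 2 = -3
  -5 + 3 = -2
  -2 + -1 = -3
  -2 + 2 = 0
  -2 + 3 = 1
  -1 + 2 = 1
  -1 + 3 = 2
  2 + 3 = 5
Collected distinct sums: {-7, -6, -3, -2, 0, 1, 2, 5}
|A +̂ A| = 8
(Reference bound: |A +̂ A| ≥ 2|A| - 3 for |A| ≥ 2, with |A| = 5 giving ≥ 7.)

|A +̂ A| = 8


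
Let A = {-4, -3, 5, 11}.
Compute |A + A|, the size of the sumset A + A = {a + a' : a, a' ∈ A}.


A + A = {a + a' : a, a' ∈ A}; |A| = 4.
General bounds: 2|A| - 1 ≤ |A + A| ≤ |A|(|A|+1)/2, i.e. 7 ≤ |A + A| ≤ 10.
Lower bound 2|A|-1 is attained iff A is an arithmetic progression.
Enumerate sums a + a' for a ≤ a' (symmetric, so this suffices):
a = -4: -4+-4=-8, -4+-3=-7, -4+5=1, -4+11=7
a = -3: -3+-3=-6, -3+5=2, -3+11=8
a = 5: 5+5=10, 5+11=16
a = 11: 11+11=22
Distinct sums: {-8, -7, -6, 1, 2, 7, 8, 10, 16, 22}
|A + A| = 10

|A + A| = 10


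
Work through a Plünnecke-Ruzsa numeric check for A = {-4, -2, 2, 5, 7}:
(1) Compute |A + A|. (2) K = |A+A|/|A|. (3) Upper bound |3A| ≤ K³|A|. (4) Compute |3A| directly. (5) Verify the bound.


|A| = 5.
Step 1: Compute A + A by enumerating all 25 pairs.
A + A = {-8, -6, -4, -2, 0, 1, 3, 4, 5, 7, 9, 10, 12, 14}, so |A + A| = 14.
Step 2: Doubling constant K = |A + A|/|A| = 14/5 = 14/5 ≈ 2.8000.
Step 3: Plünnecke-Ruzsa gives |3A| ≤ K³·|A| = (2.8000)³ · 5 ≈ 109.7600.
Step 4: Compute 3A = A + A + A directly by enumerating all triples (a,b,c) ∈ A³; |3A| = 26.
Step 5: Check 26 ≤ 109.7600? Yes ✓.

K = 14/5, Plünnecke-Ruzsa bound K³|A| ≈ 109.7600, |3A| = 26, inequality holds.


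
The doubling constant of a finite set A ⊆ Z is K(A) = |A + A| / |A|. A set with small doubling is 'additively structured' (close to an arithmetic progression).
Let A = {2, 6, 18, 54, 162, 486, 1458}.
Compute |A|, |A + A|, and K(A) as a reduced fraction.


|A| = 7.
Compute A + A by enumerating all 49 pairs.
A + A = {4, 8, 12, 20, 24, 36, 56, 60, 72, 108, 164, 168, 180, 216, 324, 488, 492, 504, 540, 648, 972, 1460, 1464, 1476, 1512, 1620, 1944, 2916}, so |A + A| = 28.
K = |A + A| / |A| = 28/7 = 4/1 ≈ 4.0000.
Reference: AP of size 7 gives K = 13/7 ≈ 1.8571; a fully generic set of size 7 gives K ≈ 4.0000.

|A| = 7, |A + A| = 28, K = 28/7 = 4/1.


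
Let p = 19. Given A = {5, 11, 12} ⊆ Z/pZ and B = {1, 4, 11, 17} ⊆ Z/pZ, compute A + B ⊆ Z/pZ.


Work in Z/19Z: reduce every sum a + b modulo 19.
Enumerate all 12 pairs:
a = 5: 5+1=6, 5+4=9, 5+11=16, 5+17=3
a = 11: 11+1=12, 11+4=15, 11+11=3, 11+17=9
a = 12: 12+1=13, 12+4=16, 12+11=4, 12+17=10
Distinct residues collected: {3, 4, 6, 9, 10, 12, 13, 15, 16}
|A + B| = 9 (out of 19 total residues).

A + B = {3, 4, 6, 9, 10, 12, 13, 15, 16}


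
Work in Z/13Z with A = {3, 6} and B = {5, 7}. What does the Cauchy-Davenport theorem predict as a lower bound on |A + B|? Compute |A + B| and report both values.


Cauchy-Davenport: |A + B| ≥ min(p, |A| + |B| - 1) for A, B nonempty in Z/pZ.
|A| = 2, |B| = 2, p = 13.
CD lower bound = min(13, 2 + 2 - 1) = min(13, 3) = 3.
Compute A + B mod 13 directly:
a = 3: 3+5=8, 3+7=10
a = 6: 6+5=11, 6+7=0
A + B = {0, 8, 10, 11}, so |A + B| = 4.
Verify: 4 ≥ 3? Yes ✓.

CD lower bound = 3, actual |A + B| = 4.


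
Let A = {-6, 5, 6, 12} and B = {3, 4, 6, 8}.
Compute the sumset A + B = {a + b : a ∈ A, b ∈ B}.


A + B = {a + b : a ∈ A, b ∈ B}.
Enumerate all |A|·|B| = 4·4 = 16 pairs (a, b) and collect distinct sums.
a = -6: -6+3=-3, -6+4=-2, -6+6=0, -6+8=2
a = 5: 5+3=8, 5+4=9, 5+6=11, 5+8=13
a = 6: 6+3=9, 6+4=10, 6+6=12, 6+8=14
a = 12: 12+3=15, 12+4=16, 12+6=18, 12+8=20
Collecting distinct sums: A + B = {-3, -2, 0, 2, 8, 9, 10, 11, 12, 13, 14, 15, 16, 18, 20}
|A + B| = 15

A + B = {-3, -2, 0, 2, 8, 9, 10, 11, 12, 13, 14, 15, 16, 18, 20}


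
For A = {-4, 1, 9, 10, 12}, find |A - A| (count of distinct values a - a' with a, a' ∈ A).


A - A = {a - a' : a, a' ∈ A}; |A| = 5.
Bounds: 2|A|-1 ≤ |A - A| ≤ |A|² - |A| + 1, i.e. 9 ≤ |A - A| ≤ 21.
Note: 0 ∈ A - A always (from a - a). The set is symmetric: if d ∈ A - A then -d ∈ A - A.
Enumerate nonzero differences d = a - a' with a > a' (then include -d):
Positive differences: {1, 2, 3, 5, 8, 9, 11, 13, 14, 16}
Full difference set: {0} ∪ (positive diffs) ∪ (negative diffs).
|A - A| = 1 + 2·10 = 21 (matches direct enumeration: 21).

|A - A| = 21


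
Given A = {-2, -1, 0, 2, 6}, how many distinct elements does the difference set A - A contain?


A - A = {a - a' : a, a' ∈ A}; |A| = 5.
Bounds: 2|A|-1 ≤ |A - A| ≤ |A|² - |A| + 1, i.e. 9 ≤ |A - A| ≤ 21.
Note: 0 ∈ A - A always (from a - a). The set is symmetric: if d ∈ A - A then -d ∈ A - A.
Enumerate nonzero differences d = a - a' with a > a' (then include -d):
Positive differences: {1, 2, 3, 4, 6, 7, 8}
Full difference set: {0} ∪ (positive diffs) ∪ (negative diffs).
|A - A| = 1 + 2·7 = 15 (matches direct enumeration: 15).

|A - A| = 15


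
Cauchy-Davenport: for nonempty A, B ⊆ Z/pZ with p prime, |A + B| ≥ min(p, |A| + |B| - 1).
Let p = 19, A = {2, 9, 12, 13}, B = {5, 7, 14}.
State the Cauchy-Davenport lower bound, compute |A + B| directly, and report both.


Cauchy-Davenport: |A + B| ≥ min(p, |A| + |B| - 1) for A, B nonempty in Z/pZ.
|A| = 4, |B| = 3, p = 19.
CD lower bound = min(19, 4 + 3 - 1) = min(19, 6) = 6.
Compute A + B mod 19 directly:
a = 2: 2+5=7, 2+7=9, 2+14=16
a = 9: 9+5=14, 9+7=16, 9+14=4
a = 12: 12+5=17, 12+7=0, 12+14=7
a = 13: 13+5=18, 13+7=1, 13+14=8
A + B = {0, 1, 4, 7, 8, 9, 14, 16, 17, 18}, so |A + B| = 10.
Verify: 10 ≥ 6? Yes ✓.

CD lower bound = 6, actual |A + B| = 10.


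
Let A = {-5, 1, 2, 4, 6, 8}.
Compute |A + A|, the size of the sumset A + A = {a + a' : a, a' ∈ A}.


A + A = {a + a' : a, a' ∈ A}; |A| = 6.
General bounds: 2|A| - 1 ≤ |A + A| ≤ |A|(|A|+1)/2, i.e. 11 ≤ |A + A| ≤ 21.
Lower bound 2|A|-1 is attained iff A is an arithmetic progression.
Enumerate sums a + a' for a ≤ a' (symmetric, so this suffices):
a = -5: -5+-5=-10, -5+1=-4, -5+2=-3, -5+4=-1, -5+6=1, -5+8=3
a = 1: 1+1=2, 1+2=3, 1+4=5, 1+6=7, 1+8=9
a = 2: 2+2=4, 2+4=6, 2+6=8, 2+8=10
a = 4: 4+4=8, 4+6=10, 4+8=12
a = 6: 6+6=12, 6+8=14
a = 8: 8+8=16
Distinct sums: {-10, -4, -3, -1, 1, 2, 3, 4, 5, 6, 7, 8, 9, 10, 12, 14, 16}
|A + A| = 17

|A + A| = 17


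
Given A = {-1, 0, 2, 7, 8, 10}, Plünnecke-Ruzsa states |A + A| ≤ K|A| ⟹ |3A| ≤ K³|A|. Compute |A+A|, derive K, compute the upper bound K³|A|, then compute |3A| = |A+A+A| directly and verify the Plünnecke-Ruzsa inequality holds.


|A| = 6.
Step 1: Compute A + A by enumerating all 36 pairs.
A + A = {-2, -1, 0, 1, 2, 4, 6, 7, 8, 9, 10, 12, 14, 15, 16, 17, 18, 20}, so |A + A| = 18.
Step 2: Doubling constant K = |A + A|/|A| = 18/6 = 18/6 ≈ 3.0000.
Step 3: Plünnecke-Ruzsa gives |3A| ≤ K³·|A| = (3.0000)³ · 6 ≈ 162.0000.
Step 4: Compute 3A = A + A + A directly by enumerating all triples (a,b,c) ∈ A³; |3A| = 33.
Step 5: Check 33 ≤ 162.0000? Yes ✓.

K = 18/6, Plünnecke-Ruzsa bound K³|A| ≈ 162.0000, |3A| = 33, inequality holds.


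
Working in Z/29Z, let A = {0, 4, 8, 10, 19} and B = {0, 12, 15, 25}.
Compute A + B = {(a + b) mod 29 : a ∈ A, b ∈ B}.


Work in Z/29Z: reduce every sum a + b modulo 29.
Enumerate all 20 pairs:
a = 0: 0+0=0, 0+12=12, 0+15=15, 0+25=25
a = 4: 4+0=4, 4+12=16, 4+15=19, 4+25=0
a = 8: 8+0=8, 8+12=20, 8+15=23, 8+25=4
a = 10: 10+0=10, 10+12=22, 10+15=25, 10+25=6
a = 19: 19+0=19, 19+12=2, 19+15=5, 19+25=15
Distinct residues collected: {0, 2, 4, 5, 6, 8, 10, 12, 15, 16, 19, 20, 22, 23, 25}
|A + B| = 15 (out of 29 total residues).

A + B = {0, 2, 4, 5, 6, 8, 10, 12, 15, 16, 19, 20, 22, 23, 25}


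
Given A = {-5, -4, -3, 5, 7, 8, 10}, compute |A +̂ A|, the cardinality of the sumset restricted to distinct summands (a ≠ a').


Restricted sumset: A +̂ A = {a + a' : a ∈ A, a' ∈ A, a ≠ a'}.
Equivalently, take A + A and drop any sum 2a that is achievable ONLY as a + a for a ∈ A (i.e. sums representable only with equal summands).
Enumerate pairs (a, a') with a < a' (symmetric, so each unordered pair gives one sum; this covers all a ≠ a'):
  -5 + -4 = -9
  -5 + -3 = -8
  -5 + 5 = 0
  -5 + 7 = 2
  -5 + 8 = 3
  -5 + 10 = 5
  -4 + -3 = -7
  -4 + 5 = 1
  -4 + 7 = 3
  -4 + 8 = 4
  -4 + 10 = 6
  -3 + 5 = 2
  -3 + 7 = 4
  -3 + 8 = 5
  -3 + 10 = 7
  5 + 7 = 12
  5 + 8 = 13
  5 + 10 = 15
  7 + 8 = 15
  7 + 10 = 17
  8 + 10 = 18
Collected distinct sums: {-9, -8, -7, 0, 1, 2, 3, 4, 5, 6, 7, 12, 13, 15, 17, 18}
|A +̂ A| = 16
(Reference bound: |A +̂ A| ≥ 2|A| - 3 for |A| ≥ 2, with |A| = 7 giving ≥ 11.)

|A +̂ A| = 16


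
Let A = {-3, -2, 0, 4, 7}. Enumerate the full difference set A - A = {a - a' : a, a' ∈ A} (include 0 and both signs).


A - A = {a - a' : a, a' ∈ A}.
Compute a - a' for each ordered pair (a, a'):
a = -3: -3--3=0, -3--2=-1, -3-0=-3, -3-4=-7, -3-7=-10
a = -2: -2--3=1, -2--2=0, -2-0=-2, -2-4=-6, -2-7=-9
a = 0: 0--3=3, 0--2=2, 0-0=0, 0-4=-4, 0-7=-7
a = 4: 4--3=7, 4--2=6, 4-0=4, 4-4=0, 4-7=-3
a = 7: 7--3=10, 7--2=9, 7-0=7, 7-4=3, 7-7=0
Collecting distinct values (and noting 0 appears from a-a):
A - A = {-10, -9, -7, -6, -4, -3, -2, -1, 0, 1, 2, 3, 4, 6, 7, 9, 10}
|A - A| = 17

A - A = {-10, -9, -7, -6, -4, -3, -2, -1, 0, 1, 2, 3, 4, 6, 7, 9, 10}


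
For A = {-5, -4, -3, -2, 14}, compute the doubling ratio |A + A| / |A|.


|A| = 5.
Compute A + A by enumerating all 25 pairs.
A + A = {-10, -9, -8, -7, -6, -5, -4, 9, 10, 11, 12, 28}, so |A + A| = 12.
K = |A + A| / |A| = 12/5 (already in lowest terms) ≈ 2.4000.
Reference: AP of size 5 gives K = 9/5 ≈ 1.8000; a fully generic set of size 5 gives K ≈ 3.0000.

|A| = 5, |A + A| = 12, K = 12/5.


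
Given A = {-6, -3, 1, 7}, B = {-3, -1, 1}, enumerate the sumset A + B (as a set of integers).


A + B = {a + b : a ∈ A, b ∈ B}.
Enumerate all |A|·|B| = 4·3 = 12 pairs (a, b) and collect distinct sums.
a = -6: -6+-3=-9, -6+-1=-7, -6+1=-5
a = -3: -3+-3=-6, -3+-1=-4, -3+1=-2
a = 1: 1+-3=-2, 1+-1=0, 1+1=2
a = 7: 7+-3=4, 7+-1=6, 7+1=8
Collecting distinct sums: A + B = {-9, -7, -6, -5, -4, -2, 0, 2, 4, 6, 8}
|A + B| = 11

A + B = {-9, -7, -6, -5, -4, -2, 0, 2, 4, 6, 8}


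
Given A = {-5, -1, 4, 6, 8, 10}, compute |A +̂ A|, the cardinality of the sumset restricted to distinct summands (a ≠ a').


Restricted sumset: A +̂ A = {a + a' : a ∈ A, a' ∈ A, a ≠ a'}.
Equivalently, take A + A and drop any sum 2a that is achievable ONLY as a + a for a ∈ A (i.e. sums representable only with equal summands).
Enumerate pairs (a, a') with a < a' (symmetric, so each unordered pair gives one sum; this covers all a ≠ a'):
  -5 + -1 = -6
  -5 + 4 = -1
  -5 + 6 = 1
  -5 + 8 = 3
  -5 + 10 = 5
  -1 + 4 = 3
  -1 + 6 = 5
  -1 + 8 = 7
  -1 + 10 = 9
  4 + 6 = 10
  4 + 8 = 12
  4 + 10 = 14
  6 + 8 = 14
  6 + 10 = 16
  8 + 10 = 18
Collected distinct sums: {-6, -1, 1, 3, 5, 7, 9, 10, 12, 14, 16, 18}
|A +̂ A| = 12
(Reference bound: |A +̂ A| ≥ 2|A| - 3 for |A| ≥ 2, with |A| = 6 giving ≥ 9.)

|A +̂ A| = 12


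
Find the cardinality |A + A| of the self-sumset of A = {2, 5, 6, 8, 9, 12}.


A + A = {a + a' : a, a' ∈ A}; |A| = 6.
General bounds: 2|A| - 1 ≤ |A + A| ≤ |A|(|A|+1)/2, i.e. 11 ≤ |A + A| ≤ 21.
Lower bound 2|A|-1 is attained iff A is an arithmetic progression.
Enumerate sums a + a' for a ≤ a' (symmetric, so this suffices):
a = 2: 2+2=4, 2+5=7, 2+6=8, 2+8=10, 2+9=11, 2+12=14
a = 5: 5+5=10, 5+6=11, 5+8=13, 5+9=14, 5+12=17
a = 6: 6+6=12, 6+8=14, 6+9=15, 6+12=18
a = 8: 8+8=16, 8+9=17, 8+12=20
a = 9: 9+9=18, 9+12=21
a = 12: 12+12=24
Distinct sums: {4, 7, 8, 10, 11, 12, 13, 14, 15, 16, 17, 18, 20, 21, 24}
|A + A| = 15

|A + A| = 15


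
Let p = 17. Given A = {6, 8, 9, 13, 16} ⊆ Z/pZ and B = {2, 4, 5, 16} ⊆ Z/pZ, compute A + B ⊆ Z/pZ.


Work in Z/17Z: reduce every sum a + b modulo 17.
Enumerate all 20 pairs:
a = 6: 6+2=8, 6+4=10, 6+5=11, 6+16=5
a = 8: 8+2=10, 8+4=12, 8+5=13, 8+16=7
a = 9: 9+2=11, 9+4=13, 9+5=14, 9+16=8
a = 13: 13+2=15, 13+4=0, 13+5=1, 13+16=12
a = 16: 16+2=1, 16+4=3, 16+5=4, 16+16=15
Distinct residues collected: {0, 1, 3, 4, 5, 7, 8, 10, 11, 12, 13, 14, 15}
|A + B| = 13 (out of 17 total residues).

A + B = {0, 1, 3, 4, 5, 7, 8, 10, 11, 12, 13, 14, 15}


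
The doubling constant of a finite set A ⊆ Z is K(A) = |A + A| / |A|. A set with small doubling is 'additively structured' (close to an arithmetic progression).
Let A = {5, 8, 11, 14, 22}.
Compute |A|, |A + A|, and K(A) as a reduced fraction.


|A| = 5.
Compute A + A by enumerating all 25 pairs.
A + A = {10, 13, 16, 19, 22, 25, 27, 28, 30, 33, 36, 44}, so |A + A| = 12.
K = |A + A| / |A| = 12/5 (already in lowest terms) ≈ 2.4000.
Reference: AP of size 5 gives K = 9/5 ≈ 1.8000; a fully generic set of size 5 gives K ≈ 3.0000.

|A| = 5, |A + A| = 12, K = 12/5.


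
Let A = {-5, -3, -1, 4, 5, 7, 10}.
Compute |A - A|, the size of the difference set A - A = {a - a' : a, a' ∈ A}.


A - A = {a - a' : a, a' ∈ A}; |A| = 7.
Bounds: 2|A|-1 ≤ |A - A| ≤ |A|² - |A| + 1, i.e. 13 ≤ |A - A| ≤ 43.
Note: 0 ∈ A - A always (from a - a). The set is symmetric: if d ∈ A - A then -d ∈ A - A.
Enumerate nonzero differences d = a - a' with a > a' (then include -d):
Positive differences: {1, 2, 3, 4, 5, 6, 7, 8, 9, 10, 11, 12, 13, 15}
Full difference set: {0} ∪ (positive diffs) ∪ (negative diffs).
|A - A| = 1 + 2·14 = 29 (matches direct enumeration: 29).

|A - A| = 29


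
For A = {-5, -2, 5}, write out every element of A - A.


A - A = {a - a' : a, a' ∈ A}.
Compute a - a' for each ordered pair (a, a'):
a = -5: -5--5=0, -5--2=-3, -5-5=-10
a = -2: -2--5=3, -2--2=0, -2-5=-7
a = 5: 5--5=10, 5--2=7, 5-5=0
Collecting distinct values (and noting 0 appears from a-a):
A - A = {-10, -7, -3, 0, 3, 7, 10}
|A - A| = 7

A - A = {-10, -7, -3, 0, 3, 7, 10}


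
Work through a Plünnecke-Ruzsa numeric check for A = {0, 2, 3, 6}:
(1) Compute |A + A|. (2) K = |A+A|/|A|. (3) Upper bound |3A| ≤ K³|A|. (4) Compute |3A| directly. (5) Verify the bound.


|A| = 4.
Step 1: Compute A + A by enumerating all 16 pairs.
A + A = {0, 2, 3, 4, 5, 6, 8, 9, 12}, so |A + A| = 9.
Step 2: Doubling constant K = |A + A|/|A| = 9/4 = 9/4 ≈ 2.2500.
Step 3: Plünnecke-Ruzsa gives |3A| ≤ K³·|A| = (2.2500)³ · 4 ≈ 45.5625.
Step 4: Compute 3A = A + A + A directly by enumerating all triples (a,b,c) ∈ A³; |3A| = 15.
Step 5: Check 15 ≤ 45.5625? Yes ✓.

K = 9/4, Plünnecke-Ruzsa bound K³|A| ≈ 45.5625, |3A| = 15, inequality holds.


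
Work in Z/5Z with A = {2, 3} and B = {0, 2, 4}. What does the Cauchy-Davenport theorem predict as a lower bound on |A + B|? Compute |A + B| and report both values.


Cauchy-Davenport: |A + B| ≥ min(p, |A| + |B| - 1) for A, B nonempty in Z/pZ.
|A| = 2, |B| = 3, p = 5.
CD lower bound = min(5, 2 + 3 - 1) = min(5, 4) = 4.
Compute A + B mod 5 directly:
a = 2: 2+0=2, 2+2=4, 2+4=1
a = 3: 3+0=3, 3+2=0, 3+4=2
A + B = {0, 1, 2, 3, 4}, so |A + B| = 5.
Verify: 5 ≥ 4? Yes ✓.

CD lower bound = 4, actual |A + B| = 5.


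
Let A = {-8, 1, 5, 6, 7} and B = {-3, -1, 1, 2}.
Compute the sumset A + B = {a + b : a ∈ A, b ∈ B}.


A + B = {a + b : a ∈ A, b ∈ B}.
Enumerate all |A|·|B| = 5·4 = 20 pairs (a, b) and collect distinct sums.
a = -8: -8+-3=-11, -8+-1=-9, -8+1=-7, -8+2=-6
a = 1: 1+-3=-2, 1+-1=0, 1+1=2, 1+2=3
a = 5: 5+-3=2, 5+-1=4, 5+1=6, 5+2=7
a = 6: 6+-3=3, 6+-1=5, 6+1=7, 6+2=8
a = 7: 7+-3=4, 7+-1=6, 7+1=8, 7+2=9
Collecting distinct sums: A + B = {-11, -9, -7, -6, -2, 0, 2, 3, 4, 5, 6, 7, 8, 9}
|A + B| = 14

A + B = {-11, -9, -7, -6, -2, 0, 2, 3, 4, 5, 6, 7, 8, 9}


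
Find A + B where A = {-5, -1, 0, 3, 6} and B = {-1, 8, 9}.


A + B = {a + b : a ∈ A, b ∈ B}.
Enumerate all |A|·|B| = 5·3 = 15 pairs (a, b) and collect distinct sums.
a = -5: -5+-1=-6, -5+8=3, -5+9=4
a = -1: -1+-1=-2, -1+8=7, -1+9=8
a = 0: 0+-1=-1, 0+8=8, 0+9=9
a = 3: 3+-1=2, 3+8=11, 3+9=12
a = 6: 6+-1=5, 6+8=14, 6+9=15
Collecting distinct sums: A + B = {-6, -2, -1, 2, 3, 4, 5, 7, 8, 9, 11, 12, 14, 15}
|A + B| = 14

A + B = {-6, -2, -1, 2, 3, 4, 5, 7, 8, 9, 11, 12, 14, 15}


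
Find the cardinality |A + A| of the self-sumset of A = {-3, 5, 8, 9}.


A + A = {a + a' : a, a' ∈ A}; |A| = 4.
General bounds: 2|A| - 1 ≤ |A + A| ≤ |A|(|A|+1)/2, i.e. 7 ≤ |A + A| ≤ 10.
Lower bound 2|A|-1 is attained iff A is an arithmetic progression.
Enumerate sums a + a' for a ≤ a' (symmetric, so this suffices):
a = -3: -3+-3=-6, -3+5=2, -3+8=5, -3+9=6
a = 5: 5+5=10, 5+8=13, 5+9=14
a = 8: 8+8=16, 8+9=17
a = 9: 9+9=18
Distinct sums: {-6, 2, 5, 6, 10, 13, 14, 16, 17, 18}
|A + A| = 10

|A + A| = 10


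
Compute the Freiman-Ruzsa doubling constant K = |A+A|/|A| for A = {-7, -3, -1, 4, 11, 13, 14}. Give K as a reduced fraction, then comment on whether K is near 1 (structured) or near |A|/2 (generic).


|A| = 7.
Compute A + A by enumerating all 49 pairs.
A + A = {-14, -10, -8, -6, -4, -3, -2, 1, 3, 4, 6, 7, 8, 10, 11, 12, 13, 15, 17, 18, 22, 24, 25, 26, 27, 28}, so |A + A| = 26.
K = |A + A| / |A| = 26/7 (already in lowest terms) ≈ 3.7143.
Reference: AP of size 7 gives K = 13/7 ≈ 1.8571; a fully generic set of size 7 gives K ≈ 4.0000.

|A| = 7, |A + A| = 26, K = 26/7.


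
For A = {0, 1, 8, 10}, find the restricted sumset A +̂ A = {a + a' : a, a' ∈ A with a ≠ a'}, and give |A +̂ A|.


Restricted sumset: A +̂ A = {a + a' : a ∈ A, a' ∈ A, a ≠ a'}.
Equivalently, take A + A and drop any sum 2a that is achievable ONLY as a + a for a ∈ A (i.e. sums representable only with equal summands).
Enumerate pairs (a, a') with a < a' (symmetric, so each unordered pair gives one sum; this covers all a ≠ a'):
  0 + 1 = 1
  0 + 8 = 8
  0 + 10 = 10
  1 + 8 = 9
  1 + 10 = 11
  8 + 10 = 18
Collected distinct sums: {1, 8, 9, 10, 11, 18}
|A +̂ A| = 6
(Reference bound: |A +̂ A| ≥ 2|A| - 3 for |A| ≥ 2, with |A| = 4 giving ≥ 5.)

|A +̂ A| = 6


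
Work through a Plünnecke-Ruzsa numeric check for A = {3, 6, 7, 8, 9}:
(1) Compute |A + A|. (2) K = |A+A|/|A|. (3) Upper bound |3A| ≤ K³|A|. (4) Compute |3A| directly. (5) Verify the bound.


|A| = 5.
Step 1: Compute A + A by enumerating all 25 pairs.
A + A = {6, 9, 10, 11, 12, 13, 14, 15, 16, 17, 18}, so |A + A| = 11.
Step 2: Doubling constant K = |A + A|/|A| = 11/5 = 11/5 ≈ 2.2000.
Step 3: Plünnecke-Ruzsa gives |3A| ≤ K³·|A| = (2.2000)³ · 5 ≈ 53.2400.
Step 4: Compute 3A = A + A + A directly by enumerating all triples (a,b,c) ∈ A³; |3A| = 17.
Step 5: Check 17 ≤ 53.2400? Yes ✓.

K = 11/5, Plünnecke-Ruzsa bound K³|A| ≈ 53.2400, |3A| = 17, inequality holds.


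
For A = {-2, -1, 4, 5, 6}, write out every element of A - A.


A - A = {a - a' : a, a' ∈ A}.
Compute a - a' for each ordered pair (a, a'):
a = -2: -2--2=0, -2--1=-1, -2-4=-6, -2-5=-7, -2-6=-8
a = -1: -1--2=1, -1--1=0, -1-4=-5, -1-5=-6, -1-6=-7
a = 4: 4--2=6, 4--1=5, 4-4=0, 4-5=-1, 4-6=-2
a = 5: 5--2=7, 5--1=6, 5-4=1, 5-5=0, 5-6=-1
a = 6: 6--2=8, 6--1=7, 6-4=2, 6-5=1, 6-6=0
Collecting distinct values (and noting 0 appears from a-a):
A - A = {-8, -7, -6, -5, -2, -1, 0, 1, 2, 5, 6, 7, 8}
|A - A| = 13

A - A = {-8, -7, -6, -5, -2, -1, 0, 1, 2, 5, 6, 7, 8}


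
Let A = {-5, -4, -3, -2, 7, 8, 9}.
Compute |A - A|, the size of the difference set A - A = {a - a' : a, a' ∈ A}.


A - A = {a - a' : a, a' ∈ A}; |A| = 7.
Bounds: 2|A|-1 ≤ |A - A| ≤ |A|² - |A| + 1, i.e. 13 ≤ |A - A| ≤ 43.
Note: 0 ∈ A - A always (from a - a). The set is symmetric: if d ∈ A - A then -d ∈ A - A.
Enumerate nonzero differences d = a - a' with a > a' (then include -d):
Positive differences: {1, 2, 3, 9, 10, 11, 12, 13, 14}
Full difference set: {0} ∪ (positive diffs) ∪ (negative diffs).
|A - A| = 1 + 2·9 = 19 (matches direct enumeration: 19).

|A - A| = 19


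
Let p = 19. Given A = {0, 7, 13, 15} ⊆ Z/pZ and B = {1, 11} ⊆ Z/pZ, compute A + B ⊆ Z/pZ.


Work in Z/19Z: reduce every sum a + b modulo 19.
Enumerate all 8 pairs:
a = 0: 0+1=1, 0+11=11
a = 7: 7+1=8, 7+11=18
a = 13: 13+1=14, 13+11=5
a = 15: 15+1=16, 15+11=7
Distinct residues collected: {1, 5, 7, 8, 11, 14, 16, 18}
|A + B| = 8 (out of 19 total residues).

A + B = {1, 5, 7, 8, 11, 14, 16, 18}


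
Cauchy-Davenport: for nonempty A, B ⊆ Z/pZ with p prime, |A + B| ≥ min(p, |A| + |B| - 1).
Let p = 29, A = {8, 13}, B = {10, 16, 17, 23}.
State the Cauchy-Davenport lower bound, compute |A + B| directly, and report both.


Cauchy-Davenport: |A + B| ≥ min(p, |A| + |B| - 1) for A, B nonempty in Z/pZ.
|A| = 2, |B| = 4, p = 29.
CD lower bound = min(29, 2 + 4 - 1) = min(29, 5) = 5.
Compute A + B mod 29 directly:
a = 8: 8+10=18, 8+16=24, 8+17=25, 8+23=2
a = 13: 13+10=23, 13+16=0, 13+17=1, 13+23=7
A + B = {0, 1, 2, 7, 18, 23, 24, 25}, so |A + B| = 8.
Verify: 8 ≥ 5? Yes ✓.

CD lower bound = 5, actual |A + B| = 8.


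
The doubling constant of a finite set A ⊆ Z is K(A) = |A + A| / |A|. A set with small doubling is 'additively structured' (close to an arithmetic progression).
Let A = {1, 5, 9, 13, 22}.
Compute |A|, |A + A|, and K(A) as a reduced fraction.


|A| = 5.
Compute A + A by enumerating all 25 pairs.
A + A = {2, 6, 10, 14, 18, 22, 23, 26, 27, 31, 35, 44}, so |A + A| = 12.
K = |A + A| / |A| = 12/5 (already in lowest terms) ≈ 2.4000.
Reference: AP of size 5 gives K = 9/5 ≈ 1.8000; a fully generic set of size 5 gives K ≈ 3.0000.

|A| = 5, |A + A| = 12, K = 12/5.


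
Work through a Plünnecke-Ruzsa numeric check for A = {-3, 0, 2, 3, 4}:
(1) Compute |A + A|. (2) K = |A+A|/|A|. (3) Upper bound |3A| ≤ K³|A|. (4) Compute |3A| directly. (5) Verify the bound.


|A| = 5.
Step 1: Compute A + A by enumerating all 25 pairs.
A + A = {-6, -3, -1, 0, 1, 2, 3, 4, 5, 6, 7, 8}, so |A + A| = 12.
Step 2: Doubling constant K = |A + A|/|A| = 12/5 = 12/5 ≈ 2.4000.
Step 3: Plünnecke-Ruzsa gives |3A| ≤ K³·|A| = (2.4000)³ · 5 ≈ 69.1200.
Step 4: Compute 3A = A + A + A directly by enumerating all triples (a,b,c) ∈ A³; |3A| = 19.
Step 5: Check 19 ≤ 69.1200? Yes ✓.

K = 12/5, Plünnecke-Ruzsa bound K³|A| ≈ 69.1200, |3A| = 19, inequality holds.
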